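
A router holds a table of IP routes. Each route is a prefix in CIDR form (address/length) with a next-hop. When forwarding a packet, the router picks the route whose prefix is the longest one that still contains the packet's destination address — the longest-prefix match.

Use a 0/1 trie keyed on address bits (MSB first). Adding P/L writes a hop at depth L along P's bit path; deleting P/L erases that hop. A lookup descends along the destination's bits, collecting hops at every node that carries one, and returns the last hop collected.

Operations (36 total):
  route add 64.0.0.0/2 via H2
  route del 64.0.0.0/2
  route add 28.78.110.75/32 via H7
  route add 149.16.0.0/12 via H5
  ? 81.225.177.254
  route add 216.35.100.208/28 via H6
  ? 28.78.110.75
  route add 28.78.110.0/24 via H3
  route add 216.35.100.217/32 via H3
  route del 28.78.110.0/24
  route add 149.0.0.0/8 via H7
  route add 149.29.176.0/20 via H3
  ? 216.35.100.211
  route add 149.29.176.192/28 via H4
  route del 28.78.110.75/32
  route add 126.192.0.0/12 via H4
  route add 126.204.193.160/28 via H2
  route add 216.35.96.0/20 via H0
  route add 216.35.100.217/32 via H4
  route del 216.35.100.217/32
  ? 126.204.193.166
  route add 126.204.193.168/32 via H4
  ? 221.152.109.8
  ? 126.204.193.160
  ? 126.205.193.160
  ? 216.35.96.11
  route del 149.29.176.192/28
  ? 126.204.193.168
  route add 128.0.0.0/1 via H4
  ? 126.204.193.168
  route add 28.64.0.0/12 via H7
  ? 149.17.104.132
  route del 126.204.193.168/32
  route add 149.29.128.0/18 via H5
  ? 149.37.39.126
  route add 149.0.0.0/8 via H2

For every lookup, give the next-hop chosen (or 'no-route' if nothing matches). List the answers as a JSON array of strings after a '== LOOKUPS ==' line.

Process each operation:
  add 64.0.0.0/2 -> H2 at depth 2
  - 64.0.0.0/2 clear@2
  add 28.78.110.75/32 -> H7 at depth 32
  add 149.16.0.0/12 -> H5 at depth 12
  ? 81.225.177.254  path d0:-→d1:-→d2:-  best=no-route
  add 216.35.100.208/28 -> H6 at depth 28
  ? 28.78.110.75  path d0:-→d1:-→d2:-→d3:-→d4:-→d5:-→d6:-→d7:-→d8:-→d9:-→d10:-→d11:-→d12:-→d13:-→d14:-→d15:-→d16:-→d17:-→d18:-→d19:-→d20:-→d21:-→d22:-→d23:-→d24:-→d25:-→d26:-→d27:-→d28:-→d29:-→d30:-→d31:-→d32:H7  best=H7
  add 28.78.110.0/24 -> H3 at depth 24
  add 216.35.100.217/32 -> H3 at depth 32
  - 28.78.110.0/24 clear@24
  add 149.0.0.0/8 -> H7 at depth 8
  add 149.29.176.0/20 -> H3 at depth 20
  ? 216.35.100.211  path d0:-→d1:-→d2:-→d3:-→d4:-→d5:-→d6:-→d7:-→d8:-→d9:-→d10:-→d11:-→d12:-→d13:-→d14:-→d15:-→d16:-→d17:-→d18:-→d19:-→d20:-→d21:-→d22:-→d23:-→d24:-→d25:-→d26:-→d27:-→d28:H6  best=H6
  add 149.29.176.192/28 -> H4 at depth 28
  - 28.78.110.75/32 clear@32
  add 126.192.0.0/12 -> H4 at depth 12
  add 126.204.193.160/28 -> H2 at depth 28
  add 216.35.96.0/20 -> H0 at depth 20
  add 216.35.100.217/32 -> H4 at depth 32
  - 216.35.100.217/32 clear@32
  ? 126.204.193.166  path d0:-→d1:-→d2:-→d3:-→d4:-→d5:-→d6:-→d7:-→d8:-→d9:-→d10:-→d11:-→d12:H4→d13:-→d14:-→d15:-→d16:-→d17:-→d18:-→d19:-→d20:-→d21:-→d22:-→d23:-→d24:-→d25:-→d26:-→d27:-→d28:H2  best=H2
  add 126.204.193.168/32 -> H4 at depth 32
  ? 221.152.109.8  path d0:-→d1:-→d2:-→d3:-→d4:-→d5:-  best=no-route
  ? 126.204.193.160  path d0:-→d1:-→d2:-→d3:-→d4:-→d5:-→d6:-→d7:-→d8:-→d9:-→d10:-→d11:-→d12:H4→d13:-→d14:-→d15:-→d16:-→d17:-→d18:-→d19:-→d20:-→d21:-→d22:-→d23:-→d24:-→d25:-→d26:-→d27:-→d28:H2  best=H2
  ? 126.205.193.160  path d0:-→d1:-→d2:-→d3:-→d4:-→d5:-→d6:-→d7:-→d8:-→d9:-→d10:-→d11:-→d12:H4→d13:-→d14:-→d15:-  best=H4
  ? 216.35.96.11  path d0:-→d1:-→d2:-→d3:-→d4:-→d5:-→d6:-→d7:-→d8:-→d9:-→d10:-→d11:-→d12:-→d13:-→d14:-→d15:-→d16:-→d17:-→d18:-→d19:-→d20:H0→d21:-  best=H0
  - 149.29.176.192/28 clear@28
  ? 126.204.193.168  path d0:-→d1:-→d2:-→d3:-→d4:-→d5:-→d6:-→d7:-→d8:-→d9:-→d10:-→d11:-→d12:H4→d13:-→d14:-→d15:-→d16:-→d17:-→d18:-→d19:-→d20:-→d21:-→d22:-→d23:-→d24:-→d25:-→d26:-→d27:-→d28:H2→d29:-→d30:-→d31:-→d32:H4  best=H4
  add 128.0.0.0/1 -> H4 at depth 1
  ? 126.204.193.168  path d0:-→d1:-→d2:-→d3:-→d4:-→d5:-→d6:-→d7:-→d8:-→d9:-→d10:-→d11:-→d12:H4→d13:-→d14:-→d15:-→d16:-→d17:-→d18:-→d19:-→d20:-→d21:-→d22:-→d23:-→d24:-→d25:-→d26:-→d27:-→d28:H2→d29:-→d30:-→d31:-→d32:H4  best=H4
  add 28.64.0.0/12 -> H7 at depth 12
  ? 149.17.104.132  path d0:-→d1:H4→d2:-→d3:-→d4:-→d5:-→d6:-→d7:-→d8:H7→d9:-→d10:-→d11:-→d12:H5  best=H5
  - 126.204.193.168/32 clear@32
  add 149.29.128.0/18 -> H5 at depth 18
  ? 149.37.39.126  path d0:-→d1:H4→d2:-→d3:-→d4:-→d5:-→d6:-→d7:-→d8:H7→d9:-→d10:-  best=H7
  add 149.0.0.0/8 -> H2 at depth 8

== LOOKUPS ==
["no-route","H7","H6","H2","no-route","H2","H4","H0","H4","H4","H5","H7"]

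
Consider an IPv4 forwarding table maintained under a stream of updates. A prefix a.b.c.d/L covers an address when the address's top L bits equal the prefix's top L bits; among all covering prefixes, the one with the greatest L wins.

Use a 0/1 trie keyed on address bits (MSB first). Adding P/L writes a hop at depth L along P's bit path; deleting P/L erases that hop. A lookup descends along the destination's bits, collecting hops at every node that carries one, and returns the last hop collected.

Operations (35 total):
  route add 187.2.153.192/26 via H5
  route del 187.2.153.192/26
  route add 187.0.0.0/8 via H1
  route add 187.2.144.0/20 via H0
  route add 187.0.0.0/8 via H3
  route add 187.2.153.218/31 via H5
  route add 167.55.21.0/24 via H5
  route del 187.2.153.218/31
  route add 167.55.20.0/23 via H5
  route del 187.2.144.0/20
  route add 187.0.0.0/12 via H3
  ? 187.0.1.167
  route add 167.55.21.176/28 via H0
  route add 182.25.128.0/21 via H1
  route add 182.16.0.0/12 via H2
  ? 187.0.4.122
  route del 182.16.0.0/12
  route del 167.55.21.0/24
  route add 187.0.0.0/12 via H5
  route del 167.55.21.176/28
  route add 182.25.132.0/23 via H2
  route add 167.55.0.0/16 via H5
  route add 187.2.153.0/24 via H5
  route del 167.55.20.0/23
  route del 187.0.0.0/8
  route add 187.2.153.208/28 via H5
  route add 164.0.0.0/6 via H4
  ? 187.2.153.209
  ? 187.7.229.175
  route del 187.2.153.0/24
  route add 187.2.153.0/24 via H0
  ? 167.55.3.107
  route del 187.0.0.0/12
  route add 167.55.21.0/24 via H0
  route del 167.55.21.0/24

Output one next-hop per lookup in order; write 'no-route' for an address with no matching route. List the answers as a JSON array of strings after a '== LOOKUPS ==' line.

Apply in order:
  + 187.2.153.192/26 (H5) depth=26
  del 187.2.153.192/26 (clear depth 26)
  + 187.0.0.0/8 (H1) depth=8
  + 187.2.144.0/20 (H0) depth=20
  + 187.0.0.0/8 (H3) depth=8
  + 187.2.153.218/31 (H5) depth=31
  + 167.55.21.0/24 (H5) depth=24
  del 187.2.153.218/31 (clear depth 31)
  + 167.55.20.0/23 (H5) depth=23
  del 187.2.144.0/20 (clear depth 20)
  + 187.0.0.0/12 (H3) depth=12
  Q 187.0.1.167: descend 10111011000000 ; hops seen [H3,H3] ; pick H3
  + 167.55.21.176/28 (H0) depth=28
  + 182.25.128.0/21 (H1) depth=21
  + 182.16.0.0/12 (H2) depth=12
  Q 187.0.4.122: descend 10111011000000 ; hops seen [H3,H3] ; pick H3
  del 182.16.0.0/12 (clear depth 12)
  del 167.55.21.0/24 (clear depth 24)
  + 187.0.0.0/12 (H5) depth=12
  del 167.55.21.176/28 (clear depth 28)
  + 182.25.132.0/23 (H2) depth=23
  + 167.55.0.0/16 (H5) depth=16
  + 187.2.153.0/24 (H5) depth=24
  del 167.55.20.0/23 (clear depth 23)
  del 187.0.0.0/8 (clear depth 8)
  + 187.2.153.208/28 (H5) depth=28
  + 164.0.0.0/6 (H4) depth=6
  Q 187.2.153.209: descend 1011101100000010100110011101 ; hops seen [H5,H5,H5] ; pick H5
  Q 187.7.229.175: descend 1011101100000 ; hops seen [H5] ; pick H5
  del 187.2.153.0/24 (clear depth 24)
  + 187.2.153.0/24 (H0) depth=24
  Q 167.55.3.107: descend 1010011100110111000 ; hops seen [H4,H5] ; pick H5
  del 187.0.0.0/12 (clear depth 12)
  + 167.55.21.0/24 (H0) depth=24
  del 167.55.21.0/24 (clear depth 24)

== LOOKUPS ==
["H3","H3","H5","H5","H5"]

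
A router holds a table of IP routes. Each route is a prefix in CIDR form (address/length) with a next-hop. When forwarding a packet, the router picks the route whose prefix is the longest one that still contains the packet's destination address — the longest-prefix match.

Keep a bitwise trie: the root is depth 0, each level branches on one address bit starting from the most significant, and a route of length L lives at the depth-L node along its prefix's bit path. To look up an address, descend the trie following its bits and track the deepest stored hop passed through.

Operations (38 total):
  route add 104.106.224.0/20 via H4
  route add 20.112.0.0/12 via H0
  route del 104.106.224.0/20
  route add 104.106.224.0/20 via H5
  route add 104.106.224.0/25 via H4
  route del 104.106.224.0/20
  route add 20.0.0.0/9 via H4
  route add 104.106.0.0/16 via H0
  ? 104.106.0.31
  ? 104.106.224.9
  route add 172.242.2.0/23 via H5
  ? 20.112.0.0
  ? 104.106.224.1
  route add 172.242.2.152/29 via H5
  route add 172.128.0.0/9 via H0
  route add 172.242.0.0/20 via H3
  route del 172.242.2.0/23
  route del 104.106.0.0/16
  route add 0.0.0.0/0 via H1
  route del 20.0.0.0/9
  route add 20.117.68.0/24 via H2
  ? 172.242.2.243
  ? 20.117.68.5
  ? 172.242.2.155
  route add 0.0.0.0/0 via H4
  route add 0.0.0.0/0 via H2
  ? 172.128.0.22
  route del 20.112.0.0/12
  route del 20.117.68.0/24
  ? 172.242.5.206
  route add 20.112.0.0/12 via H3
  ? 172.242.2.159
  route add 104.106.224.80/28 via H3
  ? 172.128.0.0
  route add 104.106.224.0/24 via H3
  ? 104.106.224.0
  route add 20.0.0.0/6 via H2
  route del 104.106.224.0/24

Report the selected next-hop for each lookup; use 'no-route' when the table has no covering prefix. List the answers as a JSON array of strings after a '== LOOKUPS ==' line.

Trace:
  add 104.106.224.0/20 -> H4 at depth 20
  add 20.112.0.0/12 -> H0 at depth 12
  del 104.106.224.0/20 (clear depth 20)
  add 104.106.224.0/20 -> H5 at depth 20
  add 104.106.224.0/25 -> H4 at depth 25
  del 104.106.224.0/20 (clear depth 20)
  add 20.0.0.0/9 -> H4 at depth 9
  add 104.106.0.0/16 -> H0 at depth 16
  lookup 104.106.0.31: bits 0110100001101010 walk d0:-→d1:-→d2:-→d3:-→d4:-→d5:-→d6:-→d7:-→d8:-→d9:-→d10:-→d11:-→d12:-→d13:-→d14:-→d15:-→d16:H0 -> H0
  lookup 104.106.224.9: bits 0110100001101010111000000 walk d0:-→d1:-→d2:-→d3:-→d4:-→d5:-→d6:-→d7:-→d8:-→d9:-→d10:-→d11:-→d12:-→d13:-→d14:-→d15:-→d16:H0→d17:-→d18:-→d19:-→d20:-→d21:-→d22:-→d23:-→d24:-→d25:H4 -> H4
  add 172.242.2.0/23 -> H5 at depth 23
  lookup 20.112.0.0: bits 000101000111 walk d0:-→d1:-→d2:-→d3:-→d4:-→d5:-→d6:-→d7:-→d8:-→d9:H4→d10:-→d11:-→d12:H0 -> H0
  lookup 104.106.224.1: bits 0110100001101010111000000 walk d0:-→d1:-→d2:-→d3:-→d4:-→d5:-→d6:-→d7:-→d8:-→d9:-→d10:-→d11:-→d12:-→d13:-→d14:-→d15:-→d16:H0→d17:-→d18:-→d19:-→d20:-→d21:-→d22:-→d23:-→d24:-→d25:H4 -> H4
  add 172.242.2.152/29 -> H5 at depth 29
  add 172.128.0.0/9 -> H0 at depth 9
  add 172.242.0.0/20 -> H3 at depth 20
  del 172.242.2.0/23 (clear depth 23)
  del 104.106.0.0/16 (clear depth 16)
  add 0.0.0.0/0 -> H1 at depth 0
  del 20.0.0.0/9 (clear depth 9)
  add 20.117.68.0/24 -> H2 at depth 24
  lookup 172.242.2.243: bits 1010110011110010000000101 walk d0:H1→d1:-→d2:-→d3:-→d4:-→d5:-→d6:-→d7:-→d8:-→d9:H0→d10:-→d11:-→d12:-→d13:-→d14:-→d15:-→d16:-→d17:-→d18:-→d19:-→d20:H3→d21:-→d22:-→d23:-→d24:-→d25:- -> H3
  lookup 20.117.68.5: bits 000101000111010101000100 walk d0:H1→d1:-→d2:-→d3:-→d4:-→d5:-→d6:-→d7:-→d8:-→d9:-→d10:-→d11:-→d12:H0→d13:-→d14:-→d15:-→d16:-→d17:-→d18:-→d19:-→d20:-→d21:-→d22:-→d23:-→d24:H2 -> H2
  lookup 172.242.2.155: bits 10101100111100100000001010011 walk d0:H1→d1:-→d2:-→d3:-→d4:-→d5:-→d6:-→d7:-→d8:-→d9:H0→d10:-→d11:-→d12:-→d13:-→d14:-→d15:-→d16:-→d17:-→d18:-→d19:-→d20:H3→d21:-→d22:-→d23:-→d24:-→d25:-→d26:-→d27:-→d28:-→d29:H5 -> H5
  add 0.0.0.0/0 -> H4 at depth 0
  add 0.0.0.0/0 -> H2 at depth 0
  lookup 172.128.0.22: bits 101011001 walk d0:H2→d1:-→d2:-→d3:-→d4:-→d5:-→d6:-→d7:-→d8:-→d9:H0 -> H0
  del 20.112.0.0/12 (clear depth 12)
  del 20.117.68.0/24 (clear depth 24)
  lookup 172.242.5.206: bits 101011001111001000000 walk d0:H2→d1:-→d2:-→d3:-→d4:-→d5:-→d6:-→d7:-→d8:-→d9:H0→d10:-→d11:-→d12:-→d13:-→d14:-→d15:-→d16:-→d17:-→d18:-→d19:-→d20:H3→d21:- -> H3
  add 20.112.0.0/12 -> H3 at depth 12
  lookup 172.242.2.159: bits 10101100111100100000001010011 walk d0:H2→d1:-→d2:-→d3:-→d4:-→d5:-→d6:-→d7:-→d8:-→d9:H0→d10:-→d11:-→d12:-→d13:-→d14:-→d15:-→d16:-→d17:-→d18:-→d19:-→d20:H3→d21:-→d22:-→d23:-→d24:-→d25:-→d26:-→d27:-→d28:-→d29:H5 -> H5
  add 104.106.224.80/28 -> H3 at depth 28
  lookup 172.128.0.0: bits 101011001 walk d0:H2→d1:-→d2:-→d3:-→d4:-→d5:-→d6:-→d7:-→d8:-→d9:H0 -> H0
  add 104.106.224.0/24 -> H3 at depth 24
  lookup 104.106.224.0: bits 0110100001101010111000000 walk d0:H2→d1:-→d2:-→d3:-→d4:-→d5:-→d6:-→d7:-→d8:-→d9:-→d10:-→d11:-→d12:-→d13:-→d14:-→d15:-→d16:-→d17:-→d18:-→d19:-→d20:-→d21:-→d22:-→d23:-→d24:H3→d25:H4 -> H4
  add 20.0.0.0/6 -> H2 at depth 6
  del 104.106.224.0/24 (clear depth 24)

== LOOKUPS ==
["H0","H4","H0","H4","H3","H2","H5","H0","H3","H5","H0","H4"]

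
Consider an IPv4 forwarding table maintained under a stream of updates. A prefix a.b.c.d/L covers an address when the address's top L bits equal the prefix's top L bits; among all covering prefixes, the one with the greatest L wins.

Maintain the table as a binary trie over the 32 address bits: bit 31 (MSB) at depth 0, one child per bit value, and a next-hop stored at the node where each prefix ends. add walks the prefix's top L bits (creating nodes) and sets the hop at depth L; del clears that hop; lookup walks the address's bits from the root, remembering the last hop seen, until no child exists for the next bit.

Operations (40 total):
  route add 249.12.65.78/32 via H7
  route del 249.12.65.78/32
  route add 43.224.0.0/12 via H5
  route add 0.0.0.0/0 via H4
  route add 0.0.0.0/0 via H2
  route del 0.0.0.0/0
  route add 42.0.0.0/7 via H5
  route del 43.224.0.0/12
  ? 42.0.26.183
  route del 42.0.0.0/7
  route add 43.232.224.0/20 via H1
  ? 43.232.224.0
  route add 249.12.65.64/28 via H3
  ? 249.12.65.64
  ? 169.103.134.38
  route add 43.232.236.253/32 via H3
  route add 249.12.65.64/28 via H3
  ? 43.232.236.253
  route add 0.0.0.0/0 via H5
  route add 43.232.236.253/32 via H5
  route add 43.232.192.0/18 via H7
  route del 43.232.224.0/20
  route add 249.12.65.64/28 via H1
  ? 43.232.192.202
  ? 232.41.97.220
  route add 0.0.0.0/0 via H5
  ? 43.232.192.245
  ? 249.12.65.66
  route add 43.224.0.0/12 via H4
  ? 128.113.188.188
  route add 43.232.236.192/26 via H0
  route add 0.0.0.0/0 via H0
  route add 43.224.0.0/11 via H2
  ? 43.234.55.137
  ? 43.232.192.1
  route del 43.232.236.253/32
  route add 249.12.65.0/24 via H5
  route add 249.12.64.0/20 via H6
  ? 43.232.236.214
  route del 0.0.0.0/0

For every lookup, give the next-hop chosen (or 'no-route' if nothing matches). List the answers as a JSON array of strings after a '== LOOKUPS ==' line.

Process each operation:
  + 249.12.65.78/32 (H7) depth=32
  - 249.12.65.78/32 clear@32
  + 43.224.0.0/12 (H5) depth=12
  + 0.0.0.0/0 (H4) depth=0
  + 0.0.0.0/0 (H2) depth=0
  - 0.0.0.0/0 clear@0
  + 42.0.0.0/7 (H5) depth=7
  - 43.224.0.0/12 clear@12
  lookup 42.0.26.183: bits 0010101 walk d0:-→d1:-→d2:-→d3:-→d4:-→d5:-→d6:-→d7:H5 -> H5
  - 42.0.0.0/7 clear@7
  + 43.232.224.0/20 (H1) depth=20
  lookup 43.232.224.0: bits 00101011111010001110 walk d0:-→d1:-→d2:-→d3:-→d4:-→d5:-→d6:-→d7:-→d8:-→d9:-→d10:-→d11:-→d12:-→d13:-→d14:-→d15:-→d16:-→d17:-→d18:-→d19:-→d20:H1 -> H1
  + 249.12.65.64/28 (H3) depth=28
  lookup 249.12.65.64: bits 1111100100001100010000010100 walk d0:-→d1:-→d2:-→d3:-→d4:-→d5:-→d6:-→d7:-→d8:-→d9:-→d10:-→d11:-→d12:-→d13:-→d14:-→d15:-→d16:-→d17:-→d18:-→d19:-→d20:-→d21:-→d22:-→d23:-→d24:-→d25:-→d26:-→d27:-→d28:H3 -> H3
  lookup 169.103.134.38: bits 1 walk d0:-→d1:- -> no-route
  + 43.232.236.253/32 (H3) depth=32
  + 249.12.65.64/28 (H3) depth=28
  lookup 43.232.236.253: bits 00101011111010001110110011111101 walk d0:-→d1:-→d2:-→d3:-→d4:-→d5:-→d6:-→d7:-→d8:-→d9:-→d10:-→d11:-→d12:-→d13:-→d14:-→d15:-→d16:-→d17:-→d18:-→d19:-→d20:H1→d21:-→d22:-→d23:-→d24:-→d25:-→d26:-→d27:-→d28:-→d29:-→d30:-→d31:-→d32:H3 -> H3
  + 0.0.0.0/0 (H5) depth=0
  + 43.232.236.253/32 (H5) depth=32
  + 43.232.192.0/18 (H7) depth=18
  - 43.232.224.0/20 clear@20
  + 249.12.65.64/28 (H1) depth=28
  lookup 43.232.192.202: bits 001010111110100011 walk d0:H5→d1:-→d2:-→d3:-→d4:-→d5:-→d6:-→d7:-→d8:-→d9:-→d10:-→d11:-→d12:-→d13:-→d14:-→d15:-→d16:-→d17:-→d18:H7 -> H7
  lookup 232.41.97.220: bits 111 walk d0:H5→d1:-→d2:-→d3:- -> H5
  + 0.0.0.0/0 (H5) depth=0
  lookup 43.232.192.245: bits 001010111110100011 walk d0:H5→d1:-→d2:-→d3:-→d4:-→d5:-→d6:-→d7:-→d8:-→d9:-→d10:-→d11:-→d12:-→d13:-→d14:-→d15:-→d16:-→d17:-→d18:H7 -> H7
  lookup 249.12.65.66: bits 1111100100001100010000010100 walk d0:H5→d1:-→d2:-→d3:-→d4:-→d5:-→d6:-→d7:-→d8:-→d9:-→d10:-→d11:-→d12:-→d13:-→d14:-→d15:-→d16:-→d17:-→d18:-→d19:-→d20:-→d21:-→d22:-→d23:-→d24:-→d25:-→d26:-→d27:-→d28:H1 -> H1
  + 43.224.0.0/12 (H4) depth=12
  lookup 128.113.188.188: bits 1 walk d0:H5→d1:- -> H5
  + 43.232.236.192/26 (H0) depth=26
  + 0.0.0.0/0 (H0) depth=0
  + 43.224.0.0/11 (H2) depth=11
  lookup 43.234.55.137: bits 00101011111010 walk d0:H0→d1:-→d2:-→d3:-→d4:-→d5:-→d6:-→d7:-→d8:-→d9:-→d10:-→d11:H2→d12:H4→d13:-→d14:- -> H4
  lookup 43.232.192.1: bits 001010111110100011 walk d0:H0→d1:-→d2:-→d3:-→d4:-→d5:-→d6:-→d7:-→d8:-→d9:-→d10:-→d11:H2→d12:H4→d13:-→d14:-→d15:-→d16:-→d17:-→d18:H7 -> H7
  - 43.232.236.253/32 clear@32
  + 249.12.65.0/24 (H5) depth=24
  + 249.12.64.0/20 (H6) depth=20
  lookup 43.232.236.214: bits 00101011111010001110110011 walk d0:H0→d1:-→d2:-→d3:-→d4:-→d5:-→d6:-→d7:-→d8:-→d9:-→d10:-→d11:H2→d12:H4→d13:-→d14:-→d15:-→d16:-→d17:-→d18:H7→d19:-→d20:-→d21:-→d22:-→d23:-→d24:-→d25:-→d26:H0 -> H0
  - 0.0.0.0/0 clear@0

== LOOKUPS ==
["H5","H1","H3","no-route","H3","H7","H5","H7","H1","H5","H4","H7","H0"]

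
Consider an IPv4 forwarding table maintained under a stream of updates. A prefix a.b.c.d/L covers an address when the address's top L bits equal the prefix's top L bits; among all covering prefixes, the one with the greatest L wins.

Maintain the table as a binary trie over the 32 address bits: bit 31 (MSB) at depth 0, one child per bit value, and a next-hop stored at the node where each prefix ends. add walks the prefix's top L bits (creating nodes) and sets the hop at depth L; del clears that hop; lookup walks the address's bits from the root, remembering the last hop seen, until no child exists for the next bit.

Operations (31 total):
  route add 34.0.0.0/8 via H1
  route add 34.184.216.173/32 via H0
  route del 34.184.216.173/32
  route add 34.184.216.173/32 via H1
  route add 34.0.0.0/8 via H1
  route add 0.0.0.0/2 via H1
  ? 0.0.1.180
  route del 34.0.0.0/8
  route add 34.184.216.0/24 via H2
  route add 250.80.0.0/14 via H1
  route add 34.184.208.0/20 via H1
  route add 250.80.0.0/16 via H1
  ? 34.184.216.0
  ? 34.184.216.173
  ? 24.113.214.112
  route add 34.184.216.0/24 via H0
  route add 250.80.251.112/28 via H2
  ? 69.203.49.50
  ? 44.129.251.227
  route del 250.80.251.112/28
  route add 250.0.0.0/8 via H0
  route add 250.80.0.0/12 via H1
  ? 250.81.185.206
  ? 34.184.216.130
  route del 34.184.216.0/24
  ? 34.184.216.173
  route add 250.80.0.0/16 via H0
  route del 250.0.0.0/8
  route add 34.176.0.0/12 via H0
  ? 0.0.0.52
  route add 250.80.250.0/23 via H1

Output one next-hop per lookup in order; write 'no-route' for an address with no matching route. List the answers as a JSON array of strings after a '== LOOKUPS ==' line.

Apply in order:
  add 34.0.0.0/8 -> H1 at depth 8
  add 34.184.216.173/32 -> H0 at depth 32
  del 34.184.216.173/32 (clear depth 32)
  add 34.184.216.173/32 -> H1 at depth 32
  add 34.0.0.0/8 -> H1 at depth 8
  add 0.0.0.0/2 -> H1 at depth 2
  ? 0.0.1.180  path d0:-→d1:-→d2:H1  best=H1
  del 34.0.0.0/8 (clear depth 8)
  add 34.184.216.0/24 -> H2 at depth 24
  add 250.80.0.0/14 -> H1 at depth 14
  add 34.184.208.0/20 -> H1 at depth 20
  add 250.80.0.0/16 -> H1 at depth 16
  ? 34.184.216.0  path d0:-→d1:-→d2:H1→d3:-→d4:-→d5:-→d6:-→d7:-→d8:-→d9:-→d10:-→d11:-→d12:-→d13:-→d14:-→d15:-→d16:-→d17:-→d18:-→d19:-→d20:H1→d21:-→d22:-→d23:-→d24:H2  best=H2
  ? 34.184.216.173  path d0:-→d1:-→d2:H1→d3:-→d4:-→d5:-→d6:-→d7:-→d8:-→d9:-→d10:-→d11:-→d12:-→d13:-→d14:-→d15:-→d16:-→d17:-→d18:-→d19:-→d20:H1→d21:-→d22:-→d23:-→d24:H2→d25:-→d26:-→d27:-→d28:-→d29:-→d30:-→d31:-→d32:H1  best=H1
  ? 24.113.214.112  path d0:-→d1:-→d2:H1  best=H1
  add 34.184.216.0/24 -> H0 at depth 24
  add 250.80.251.112/28 -> H2 at depth 28
  ? 69.203.49.50  path d0:-→d1:-  best=no-route
  ? 44.129.251.227  path d0:-→d1:-→d2:H1→d3:-→d4:-  best=H1
  del 250.80.251.112/28 (clear depth 28)
  add 250.0.0.0/8 -> H0 at depth 8
  add 250.80.0.0/12 -> H1 at depth 12
  ? 250.81.185.206  path d0:-→d1:-→d2:-→d3:-→d4:-→d5:-→d6:-→d7:-→d8:H0→d9:-→d10:-→d11:-→d12:H1→d13:-→d14:H1→d15:-  best=H1
  ? 34.184.216.130  path d0:-→d1:-→d2:H1→d3:-→d4:-→d5:-→d6:-→d7:-→d8:-→d9:-→d10:-→d11:-→d12:-→d13:-→d14:-→d15:-→d16:-→d17:-→d18:-→d19:-→d20:H1→d21:-→d22:-→d23:-→d24:H0→d25:-→d26:-  best=H0
  del 34.184.216.0/24 (clear depth 24)
  ? 34.184.216.173  path d0:-→d1:-→d2:H1→d3:-→d4:-→d5:-→d6:-→d7:-→d8:-→d9:-→d10:-→d11:-→d12:-→d13:-→d14:-→d15:-→d16:-→d17:-→d18:-→d19:-→d20:H1→d21:-→d22:-→d23:-→d24:-→d25:-→d26:-→d27:-→d28:-→d29:-→d30:-→d31:-→d32:H1  best=H1
  add 250.80.0.0/16 -> H0 at depth 16
  del 250.0.0.0/8 (clear depth 8)
  add 34.176.0.0/12 -> H0 at depth 12
  ? 0.0.0.52  path d0:-→d1:-→d2:H1  best=H1
  add 250.80.250.0/23 -> H1 at depth 23

== LOOKUPS ==
["H1","H2","H1","H1","no-route","H1","H1","H0","H1","H1"]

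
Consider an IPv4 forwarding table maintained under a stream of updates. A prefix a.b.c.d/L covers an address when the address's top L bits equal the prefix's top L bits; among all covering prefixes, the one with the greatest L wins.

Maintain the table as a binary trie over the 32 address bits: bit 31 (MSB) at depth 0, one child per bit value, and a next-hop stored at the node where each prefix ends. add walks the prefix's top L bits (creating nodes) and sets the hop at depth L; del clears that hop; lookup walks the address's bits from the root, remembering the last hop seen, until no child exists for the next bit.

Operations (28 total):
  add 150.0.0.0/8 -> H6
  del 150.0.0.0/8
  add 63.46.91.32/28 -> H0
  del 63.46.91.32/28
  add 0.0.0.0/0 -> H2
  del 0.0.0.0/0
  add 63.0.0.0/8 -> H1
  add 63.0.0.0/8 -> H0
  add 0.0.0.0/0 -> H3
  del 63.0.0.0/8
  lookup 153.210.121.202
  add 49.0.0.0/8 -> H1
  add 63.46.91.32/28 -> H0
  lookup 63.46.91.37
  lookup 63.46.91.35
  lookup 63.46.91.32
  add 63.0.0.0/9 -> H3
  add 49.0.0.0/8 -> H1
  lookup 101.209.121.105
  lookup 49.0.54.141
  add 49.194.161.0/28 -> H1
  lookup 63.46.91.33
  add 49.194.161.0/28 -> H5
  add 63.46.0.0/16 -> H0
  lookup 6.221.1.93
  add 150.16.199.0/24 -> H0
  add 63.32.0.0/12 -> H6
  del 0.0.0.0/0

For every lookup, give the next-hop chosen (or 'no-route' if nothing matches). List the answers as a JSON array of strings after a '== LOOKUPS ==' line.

Apply in order:
  add 150.0.0.0/8 -> H6 at depth 8
  - 150.0.0.0/8 clear@8
  add 63.46.91.32/28 -> H0 at depth 28
  - 63.46.91.32/28 clear@28
  add 0.0.0.0/0 -> H2 at depth 0
  - 0.0.0.0/0 clear@0
  add 63.0.0.0/8 -> H1 at depth 8
  add 63.0.0.0/8 -> H0 at depth 8
  add 0.0.0.0/0 -> H3 at depth 0
  - 63.0.0.0/8 clear@8
  lookup 153.210.121.202: bits 1001 walk d0:H3→d1:-→d2:-→d3:-→d4:- -> H3
  add 49.0.0.0/8 -> H1 at depth 8
  add 63.46.91.32/28 -> H0 at depth 28
  lookup 63.46.91.37: bits 0011111100101110010110110010 walk d0:H3→d1:-→d2:-→d3:-→d4:-→d5:-→d6:-→d7:-→d8:-→d9:-→d10:-→d11:-→d12:-→d13:-→d14:-→d15:-→d16:-→d17:-→d18:-→d19:-→d20:-→d21:-→d22:-→d23:-→d24:-→d25:-→d26:-→d27:-→d28:H0 -> H0
  lookup 63.46.91.35: bits 0011111100101110010110110010 walk d0:H3→d1:-→d2:-→d3:-→d4:-→d5:-→d6:-→d7:-→d8:-→d9:-→d10:-→d11:-→d12:-→d13:-→d14:-→d15:-→d16:-→d17:-→d18:-→d19:-→d20:-→d21:-→d22:-→d23:-→d24:-→d25:-→d26:-→d27:-→d28:H0 -> H0
  lookup 63.46.91.32: bits 0011111100101110010110110010 walk d0:H3→d1:-→d2:-→d3:-→d4:-→d5:-→d6:-→d7:-→d8:-→d9:-→d10:-→d11:-→d12:-→d13:-→d14:-→d15:-→d16:-→d17:-→d18:-→d19:-→d20:-→d21:-→d22:-→d23:-→d24:-→d25:-→d26:-→d27:-→d28:H0 -> H0
  add 63.0.0.0/9 -> H3 at depth 9
  add 49.0.0.0/8 -> H1 at depth 8
  lookup 101.209.121.105: bits 0 walk d0:H3→d1:- -> H3
  lookup 49.0.54.141: bits 00110001 walk d0:H3→d1:-→d2:-→d3:-→d4:-→d5:-→d6:-→d7:-→d8:H1 -> H1
  add 49.194.161.0/28 -> H1 at depth 28
  lookup 63.46.91.33: bits 0011111100101110010110110010 walk d0:H3→d1:-→d2:-→d3:-→d4:-→d5:-→d6:-→d7:-→d8:-→d9:H3→d10:-→d11:-→d12:-→d13:-→d14:-→d15:-→d16:-→d17:-→d18:-→d19:-→d20:-→d21:-→d22:-→d23:-→d24:-→d25:-→d26:-→d27:-→d28:H0 -> H0
  add 49.194.161.0/28 -> H5 at depth 28
  add 63.46.0.0/16 -> H0 at depth 16
  lookup 6.221.1.93: bits 00 walk d0:H3→d1:-→d2:- -> H3
  add 150.16.199.0/24 -> H0 at depth 24
  add 63.32.0.0/12 -> H6 at depth 12
  - 0.0.0.0/0 clear@0

== LOOKUPS ==
["H3","H0","H0","H0","H3","H1","H0","H3"]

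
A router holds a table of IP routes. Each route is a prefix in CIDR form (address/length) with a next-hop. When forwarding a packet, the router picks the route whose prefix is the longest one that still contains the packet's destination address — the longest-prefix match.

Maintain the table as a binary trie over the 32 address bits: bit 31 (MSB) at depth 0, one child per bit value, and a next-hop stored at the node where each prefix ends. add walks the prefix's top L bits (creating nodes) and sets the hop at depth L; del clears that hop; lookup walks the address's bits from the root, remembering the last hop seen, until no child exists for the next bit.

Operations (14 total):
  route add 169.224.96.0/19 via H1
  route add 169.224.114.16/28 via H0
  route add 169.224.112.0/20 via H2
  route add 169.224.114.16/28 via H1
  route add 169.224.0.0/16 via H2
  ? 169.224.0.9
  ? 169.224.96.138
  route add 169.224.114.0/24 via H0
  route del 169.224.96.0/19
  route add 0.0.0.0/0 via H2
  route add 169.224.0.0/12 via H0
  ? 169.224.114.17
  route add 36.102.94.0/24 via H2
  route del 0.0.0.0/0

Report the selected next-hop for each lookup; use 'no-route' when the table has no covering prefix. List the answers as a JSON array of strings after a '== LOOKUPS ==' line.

Process each operation:
  add 169.224.96.0/19 -> H1 at depth 19
  add 169.224.114.16/28 -> H0 at depth 28
  add 169.224.112.0/20 -> H2 at depth 20
  add 169.224.114.16/28 -> H1 at depth 28
  add 169.224.0.0/16 -> H2 at depth 16
  ? 169.224.0.9  path d0:-→d1:-→d2:-→d3:-→d4:-→d5:-→d6:-→d7:-→d8:-→d9:-→d10:-→d11:-→d12:-→d13:-→d14:-→d15:-→d16:H2→d17:-  best=H2
  ? 169.224.96.138  path d0:-→d1:-→d2:-→d3:-→d4:-→d5:-→d6:-→d7:-→d8:-→d9:-→d10:-→d11:-→d12:-→d13:-→d14:-→d15:-→d16:H2→d17:-→d18:-→d19:H1  best=H1
  add 169.224.114.0/24 -> H0 at depth 24
  - 169.224.96.0/19 clear@19
  add 0.0.0.0/0 -> H2 at depth 0
  add 169.224.0.0/12 -> H0 at depth 12
  ? 169.224.114.17  path d0:H2→d1:-→d2:-→d3:-→d4:-→d5:-→d6:-→d7:-→d8:-→d9:-→d10:-→d11:-→d12:H0→d13:-→d14:-→d15:-→d16:H2→d17:-→d18:-→d19:-→d20:H2→d21:-→d22:-→d23:-→d24:H0→d25:-→d26:-→d27:-→d28:H1  best=H1
  add 36.102.94.0/24 -> H2 at depth 24
  - 0.0.0.0/0 clear@0

== LOOKUPS ==
["H2","H1","H1"]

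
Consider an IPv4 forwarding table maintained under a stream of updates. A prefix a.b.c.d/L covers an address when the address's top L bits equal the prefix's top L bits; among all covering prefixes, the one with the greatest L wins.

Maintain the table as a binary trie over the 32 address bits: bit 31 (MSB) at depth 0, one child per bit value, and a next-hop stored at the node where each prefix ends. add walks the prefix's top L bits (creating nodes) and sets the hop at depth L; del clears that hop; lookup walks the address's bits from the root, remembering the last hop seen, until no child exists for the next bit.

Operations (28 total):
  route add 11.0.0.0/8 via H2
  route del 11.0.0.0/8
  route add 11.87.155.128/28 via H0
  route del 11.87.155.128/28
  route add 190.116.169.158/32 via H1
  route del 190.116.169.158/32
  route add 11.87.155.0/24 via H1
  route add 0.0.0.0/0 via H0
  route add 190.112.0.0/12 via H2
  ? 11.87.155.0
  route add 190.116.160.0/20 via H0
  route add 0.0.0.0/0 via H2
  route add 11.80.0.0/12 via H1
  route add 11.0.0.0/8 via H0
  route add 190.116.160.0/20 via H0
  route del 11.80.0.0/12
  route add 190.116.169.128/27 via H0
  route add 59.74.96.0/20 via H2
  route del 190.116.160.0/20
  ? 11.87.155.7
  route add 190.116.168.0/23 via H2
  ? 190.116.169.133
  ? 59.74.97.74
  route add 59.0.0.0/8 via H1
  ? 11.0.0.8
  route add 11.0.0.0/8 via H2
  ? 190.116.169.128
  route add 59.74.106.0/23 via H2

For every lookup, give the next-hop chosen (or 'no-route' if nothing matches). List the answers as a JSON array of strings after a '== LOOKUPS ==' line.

Trace:
  add 11.0.0.0/8 -> H2 at depth 8
  del 11.0.0.0/8 (clear depth 8)
  add 11.87.155.128/28 -> H0 at depth 28
  del 11.87.155.128/28 (clear depth 28)
  add 190.116.169.158/32 -> H1 at depth 32
  del 190.116.169.158/32 (clear depth 32)
  add 11.87.155.0/24 -> H1 at depth 24
  add 0.0.0.0/0 -> H0 at depth 0
  add 190.112.0.0/12 -> H2 at depth 12
  Q 11.87.155.0: descend 000010110101011110011011 ; hops seen [H0,H1] ; pick H1
  add 190.116.160.0/20 -> H0 at depth 20
  add 0.0.0.0/0 -> H2 at depth 0
  add 11.80.0.0/12 -> H1 at depth 12
  add 11.0.0.0/8 -> H0 at depth 8
  add 190.116.160.0/20 -> H0 at depth 20
  del 11.80.0.0/12 (clear depth 12)
  add 190.116.169.128/27 -> H0 at depth 27
  add 59.74.96.0/20 -> H2 at depth 20
  del 190.116.160.0/20 (clear depth 20)
  Q 11.87.155.7: descend 000010110101011110011011 ; hops seen [H2,H0,H1] ; pick H1
  add 190.116.168.0/23 -> H2 at depth 23
  Q 190.116.169.133: descend 101111100111010010101001100 ; hops seen [H2,H2,H2,H0] ; pick H0
  Q 59.74.97.74: descend 00111011010010100110 ; hops seen [H2,H2] ; pick H2
  add 59.0.0.0/8 -> H1 at depth 8
  Q 11.0.0.8: descend 000010110 ; hops seen [H2,H0] ; pick H0
  add 11.0.0.0/8 -> H2 at depth 8
  Q 190.116.169.128: descend 101111100111010010101001100 ; hops seen [H2,H2,H2,H0] ; pick H0
  add 59.74.106.0/23 -> H2 at depth 23

== LOOKUPS ==
["H1","H1","H0","H2","H0","H0"]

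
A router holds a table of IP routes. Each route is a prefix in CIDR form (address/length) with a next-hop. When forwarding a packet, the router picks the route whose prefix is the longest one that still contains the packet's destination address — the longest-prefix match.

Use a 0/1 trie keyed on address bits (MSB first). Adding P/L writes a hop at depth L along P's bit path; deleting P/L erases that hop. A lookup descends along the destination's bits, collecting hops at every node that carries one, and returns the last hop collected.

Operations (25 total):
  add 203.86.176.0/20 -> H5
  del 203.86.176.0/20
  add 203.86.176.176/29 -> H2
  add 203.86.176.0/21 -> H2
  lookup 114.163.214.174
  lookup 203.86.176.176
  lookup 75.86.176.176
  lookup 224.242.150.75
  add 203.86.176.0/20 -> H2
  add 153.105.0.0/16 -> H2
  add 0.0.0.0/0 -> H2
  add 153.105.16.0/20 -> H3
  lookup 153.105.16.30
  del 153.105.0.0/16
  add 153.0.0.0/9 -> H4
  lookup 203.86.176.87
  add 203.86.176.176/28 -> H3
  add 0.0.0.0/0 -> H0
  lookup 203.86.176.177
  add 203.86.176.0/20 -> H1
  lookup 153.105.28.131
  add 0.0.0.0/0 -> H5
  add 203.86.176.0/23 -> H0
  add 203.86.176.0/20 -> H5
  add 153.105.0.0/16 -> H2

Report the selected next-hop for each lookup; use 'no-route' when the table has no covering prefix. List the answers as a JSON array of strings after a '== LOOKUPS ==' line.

Apply in order:
  + 203.86.176.0/20 (H5) depth=20
  del 203.86.176.0/20 (clear depth 20)
  + 203.86.176.176/29 (H2) depth=29
  + 203.86.176.0/21 (H2) depth=21
  lookup 114.163.214.174: bits ε walk d0:- -> no-route
  lookup 203.86.176.176: bits 11001011010101101011000010110 walk d0:-→d1:-→d2:-→d3:-→d4:-→d5:-→d6:-→d7:-→d8:-→d9:-→d10:-→d11:-→d12:-→d13:-→d14:-→d15:-→d16:-→d17:-→d18:-→d19:-→d20:-→d21:H2→d22:-→d23:-→d24:-→d25:-→d26:-→d27:-→d28:-→d29:H2 -> H2
  lookup 75.86.176.176: bits ε walk d0:- -> no-route
  lookup 224.242.150.75: bits 11 walk d0:-→d1:-→d2:- -> no-route
  + 203.86.176.0/20 (H2) depth=20
  + 153.105.0.0/16 (H2) depth=16
  + 0.0.0.0/0 (H2) depth=0
  + 153.105.16.0/20 (H3) depth=20
  lookup 153.105.16.30: bits 10011001011010010001 walk d0:H2→d1:-→d2:-→d3:-→d4:-→d5:-→d6:-→d7:-→d8:-→d9:-→d10:-→d11:-→d12:-→d13:-→d14:-→d15:-→d16:H2→d17:-→d18:-→d19:-→d20:H3 -> H3
  del 153.105.0.0/16 (clear depth 16)
  + 153.0.0.0/9 (H4) depth=9
  lookup 203.86.176.87: bits 110010110101011010110000 walk d0:H2→d1:-→d2:-→d3:-→d4:-→d5:-→d6:-→d7:-→d8:-→d9:-→d10:-→d11:-→d12:-→d13:-→d14:-→d15:-→d16:-→d17:-→d18:-→d19:-→d20:H2→d21:H2→d22:-→d23:-→d24:- -> H2
  + 203.86.176.176/28 (H3) depth=28
  + 0.0.0.0/0 (H0) depth=0
  lookup 203.86.176.177: bits 11001011010101101011000010110 walk d0:H0→d1:-→d2:-→d3:-→d4:-→d5:-→d6:-→d7:-→d8:-→d9:-→d10:-→d11:-→d12:-→d13:-→d14:-→d15:-→d16:-→d17:-→d18:-→d19:-→d20:H2→d21:H2→d22:-→d23:-→d24:-→d25:-→d26:-→d27:-→d28:H3→d29:H2 -> H2
  + 203.86.176.0/20 (H1) depth=20
  lookup 153.105.28.131: bits 10011001011010010001 walk d0:H0→d1:-→d2:-→d3:-→d4:-→d5:-→d6:-→d7:-→d8:-→d9:H4→d10:-→d11:-→d12:-→d13:-→d14:-→d15:-→d16:-→d17:-→d18:-→d19:-→d20:H3 -> H3
  + 0.0.0.0/0 (H5) depth=0
  + 203.86.176.0/23 (H0) depth=23
  + 203.86.176.0/20 (H5) depth=20
  + 153.105.0.0/16 (H2) depth=16

== LOOKUPS ==
["no-route","H2","no-route","no-route","H3","H2","H2","H3"]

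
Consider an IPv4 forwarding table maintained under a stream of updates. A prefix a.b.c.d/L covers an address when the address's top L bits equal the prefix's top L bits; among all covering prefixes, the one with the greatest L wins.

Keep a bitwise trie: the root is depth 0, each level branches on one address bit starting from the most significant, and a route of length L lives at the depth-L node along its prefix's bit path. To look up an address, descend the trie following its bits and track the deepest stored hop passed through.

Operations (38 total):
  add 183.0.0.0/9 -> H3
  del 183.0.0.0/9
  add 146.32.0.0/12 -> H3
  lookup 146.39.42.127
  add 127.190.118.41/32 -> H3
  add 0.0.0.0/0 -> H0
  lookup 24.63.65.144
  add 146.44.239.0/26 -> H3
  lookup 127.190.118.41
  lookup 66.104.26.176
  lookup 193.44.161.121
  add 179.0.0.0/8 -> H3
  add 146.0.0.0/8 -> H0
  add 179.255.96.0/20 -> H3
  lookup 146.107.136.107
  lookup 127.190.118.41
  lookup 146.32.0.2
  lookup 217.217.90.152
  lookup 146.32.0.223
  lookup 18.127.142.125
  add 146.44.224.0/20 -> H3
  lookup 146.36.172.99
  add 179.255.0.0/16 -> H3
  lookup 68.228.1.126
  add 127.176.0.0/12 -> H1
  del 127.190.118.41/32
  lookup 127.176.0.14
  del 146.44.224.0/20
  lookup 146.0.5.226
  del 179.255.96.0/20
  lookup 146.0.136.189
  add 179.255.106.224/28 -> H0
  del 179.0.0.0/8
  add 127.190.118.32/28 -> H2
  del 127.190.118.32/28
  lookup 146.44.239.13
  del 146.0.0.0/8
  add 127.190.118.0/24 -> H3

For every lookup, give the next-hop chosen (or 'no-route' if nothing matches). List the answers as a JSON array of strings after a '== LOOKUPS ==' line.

Trace:
  + 183.0.0.0/9 (H3) depth=9
  del 183.0.0.0/9 (clear depth 9)
  + 146.32.0.0/12 (H3) depth=12
  lookup 146.39.42.127: bits 100100100010 walk d0:-→d1:-→d2:-→d3:-→d4:-→d5:-→d6:-→d7:-→d8:-→d9:-→d10:-→d11:-→d12:H3 -> H3
  + 127.190.118.41/32 (H3) depth=32
  + 0.0.0.0/0 (H0) depth=0
  lookup 24.63.65.144: bits 0 walk d0:H0→d1:- -> H0
  + 146.44.239.0/26 (H3) depth=26
  lookup 127.190.118.41: bits 01111111101111100111011000101001 walk d0:H0→d1:-→d2:-→d3:-→d4:-→d5:-→d6:-→d7:-→d8:-→d9:-→d10:-→d11:-→d12:-→d13:-→d14:-→d15:-→d16:-→d17:-→d18:-→d19:-→d20:-→d21:-→d22:-→d23:-→d24:-→d25:-→d26:-→d27:-→d28:-→d29:-→d30:-→d31:-→d32:H3 -> H3
  lookup 66.104.26.176: bits 01 walk d0:H0→d1:-→d2:- -> H0
  lookup 193.44.161.121: bits 1 walk d0:H0→d1:- -> H0
  + 179.0.0.0/8 (H3) depth=8
  + 146.0.0.0/8 (H0) depth=8
  + 179.255.96.0/20 (H3) depth=20
  lookup 146.107.136.107: bits 100100100 walk d0:H0→d1:-→d2:-→d3:-→d4:-→d5:-→d6:-→d7:-→d8:H0→d9:- -> H0
  lookup 127.190.118.41: bits 01111111101111100111011000101001 walk d0:H0→d1:-→d2:-→d3:-→d4:-→d5:-→d6:-→d7:-→d8:-→d9:-→d10:-→d11:-→d12:-→d13:-→d14:-→d15:-→d16:-→d17:-→d18:-→d19:-→d20:-→d21:-→d22:-→d23:-→d24:-→d25:-→d26:-→d27:-→d28:-→d29:-→d30:-→d31:-→d32:H3 -> H3
  lookup 146.32.0.2: bits 100100100010 walk d0:H0→d1:-→d2:-→d3:-→d4:-→d5:-→d6:-→d7:-→d8:H0→d9:-→d10:-→d11:-→d12:H3 -> H3
  lookup 217.217.90.152: bits 1 walk d0:H0→d1:- -> H0
  lookup 146.32.0.223: bits 100100100010 walk d0:H0→d1:-→d2:-→d3:-→d4:-→d5:-→d6:-→d7:-→d8:H0→d9:-→d10:-→d11:-→d12:H3 -> H3
  lookup 18.127.142.125: bits 0 walk d0:H0→d1:- -> H0
  + 146.44.224.0/20 (H3) depth=20
  lookup 146.36.172.99: bits 100100100010 walk d0:H0→d1:-→d2:-→d3:-→d4:-→d5:-→d6:-→d7:-→d8:H0→d9:-→d10:-→d11:-→d12:H3 -> H3
  + 179.255.0.0/16 (H3) depth=16
  lookup 68.228.1.126: bits 01 walk d0:H0→d1:-→d2:- -> H0
  + 127.176.0.0/12 (H1) depth=12
  del 127.190.118.41/32 (clear depth 32)
  lookup 127.176.0.14: bits 011111111011 walk d0:H0→d1:-→d2:-→d3:-→d4:-→d5:-→d6:-→d7:-→d8:-→d9:-→d10:-→d11:-→d12:H1 -> H1
  del 146.44.224.0/20 (clear depth 20)
  lookup 146.0.5.226: bits 1001001000 walk d0:H0→d1:-→d2:-→d3:-→d4:-→d5:-→d6:-→d7:-→d8:H0→d9:-→d10:- -> H0
  del 179.255.96.0/20 (clear depth 20)
  lookup 146.0.136.189: bits 1001001000 walk d0:H0→d1:-→d2:-→d3:-→d4:-→d5:-→d6:-→d7:-→d8:H0→d9:-→d10:- -> H0
  + 179.255.106.224/28 (H0) depth=28
  del 179.0.0.0/8 (clear depth 8)
  + 127.190.118.32/28 (H2) depth=28
  del 127.190.118.32/28 (clear depth 28)
  lookup 146.44.239.13: bits 10010010001011001110111100 walk d0:H0→d1:-→d2:-→d3:-→d4:-→d5:-→d6:-→d7:-→d8:H0→d9:-→d10:-→d11:-→d12:H3→d13:-→d14:-→d15:-→d16:-→d17:-→d18:-→d19:-→d20:-→d21:-→d22:-→d23:-→d24:-→d25:-→d26:H3 -> H3
  del 146.0.0.0/8 (clear depth 8)
  + 127.190.118.0/24 (H3) depth=24

== LOOKUPS ==
["H3","H0","H3","H0","H0","H0","H3","H3","H0","H3","H0","H3","H0","H1","H0","H0","H3"]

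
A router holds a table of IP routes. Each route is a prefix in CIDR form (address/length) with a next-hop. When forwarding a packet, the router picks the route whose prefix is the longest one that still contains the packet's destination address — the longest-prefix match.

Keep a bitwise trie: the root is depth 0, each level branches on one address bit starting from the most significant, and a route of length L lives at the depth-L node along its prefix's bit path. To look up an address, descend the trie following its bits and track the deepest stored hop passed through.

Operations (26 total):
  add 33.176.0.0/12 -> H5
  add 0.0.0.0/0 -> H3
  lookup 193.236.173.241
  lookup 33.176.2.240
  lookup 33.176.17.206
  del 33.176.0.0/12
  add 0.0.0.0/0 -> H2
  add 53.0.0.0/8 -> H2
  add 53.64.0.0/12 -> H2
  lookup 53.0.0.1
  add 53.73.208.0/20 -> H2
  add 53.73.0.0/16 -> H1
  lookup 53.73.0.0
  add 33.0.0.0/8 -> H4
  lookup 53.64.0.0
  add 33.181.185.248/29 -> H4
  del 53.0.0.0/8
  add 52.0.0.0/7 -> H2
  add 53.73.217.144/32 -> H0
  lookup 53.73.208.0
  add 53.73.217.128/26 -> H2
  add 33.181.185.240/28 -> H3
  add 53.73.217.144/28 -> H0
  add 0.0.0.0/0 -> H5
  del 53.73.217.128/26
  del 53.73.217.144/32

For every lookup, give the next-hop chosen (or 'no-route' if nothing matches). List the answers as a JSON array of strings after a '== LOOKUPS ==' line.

Process each operation:
  add 33.176.0.0/12 -> H5 at depth 12
  add 0.0.0.0/0 -> H3 at depth 0
  ? 193.236.173.241  path d0:H3  best=H3
  ? 33.176.2.240  path d0:H3→d1:-→d2:-→d3:-→d4:-→d5:-→d6:-→d7:-→d8:-→d9:-→d10:-→d11:-→d12:H5  best=H5
  ? 33.176.17.206  path d0:H3→d1:-→d2:-→d3:-→d4:-→d5:-→d6:-→d7:-→d8:-→d9:-→d10:-→d11:-→d12:H5  best=H5
  - 33.176.0.0/12 clear@12
  add 0.0.0.0/0 -> H2 at depth 0
  add 53.0.0.0/8 -> H2 at depth 8
  add 53.64.0.0/12 -> H2 at depth 12
  ? 53.0.0.1  path d0:H2→d1:-→d2:-→d3:-→d4:-→d5:-→d6:-→d7:-→d8:H2→d9:-  best=H2
  add 53.73.208.0/20 -> H2 at depth 20
  add 53.73.0.0/16 -> H1 at depth 16
  ? 53.73.0.0  path d0:H2→d1:-→d2:-→d3:-→d4:-→d5:-→d6:-→d7:-→d8:H2→d9:-→d10:-→d11:-→d12:H2→d13:-→d14:-→d15:-→d16:H1  best=H1
  add 33.0.0.0/8 -> H4 at depth 8
  ? 53.64.0.0  path d0:H2→d1:-→d2:-→d3:-→d4:-→d5:-→d6:-→d7:-→d8:H2→d9:-→d10:-→d11:-→d12:H2  best=H2
  add 33.181.185.248/29 -> H4 at depth 29
  - 53.0.0.0/8 clear@8
  add 52.0.0.0/7 -> H2 at depth 7
  add 53.73.217.144/32 -> H0 at depth 32
  ? 53.73.208.0  path d0:H2→d1:-→d2:-→d3:-→d4:-→d5:-→d6:-→d7:H2→d8:-→d9:-→d10:-→d11:-→d12:H2→d13:-→d14:-→d15:-→d16:H1→d17:-→d18:-→d19:-→d20:H2  best=H2
  add 53.73.217.128/26 -> H2 at depth 26
  add 33.181.185.240/28 -> H3 at depth 28
  add 53.73.217.144/28 -> H0 at depth 28
  add 0.0.0.0/0 -> H5 at depth 0
  - 53.73.217.128/26 clear@26
  - 53.73.217.144/32 clear@32

== LOOKUPS ==
["H3","H5","H5","H2","H1","H2","H2"]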